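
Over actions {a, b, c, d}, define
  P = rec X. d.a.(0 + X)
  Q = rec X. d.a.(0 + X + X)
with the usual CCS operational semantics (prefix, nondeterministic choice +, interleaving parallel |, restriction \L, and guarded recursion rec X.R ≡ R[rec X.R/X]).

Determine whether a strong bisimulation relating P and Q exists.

YES

Reachable graph of P (3 states):
  s0 = rec X. d.a.(0 + X) → =d=> s1
  s1 = a.(0 + (rec X. d.a.(0 + X))) → =a=> s2
  s2 = 0 + (rec X. d.a.(0 + X)) → =d=> s1
Reachable graph of Q (3 states):
  t0 = rec X. d.a.(0 + X + X) → =d=> t1
  t1 = a.(0 + (rec X. d.a.(0 + X + X)) + (rec X. d.a.(0 + X + X))) → =a=> t2
  t2 = 0 + (rec X. d.a.(0 + X + X)) + (rec X. d.a.(0 + X + X)) → =d=> t1
Bisimilarity quotient blocks:
  B0 = {s0, s2, t0, t2}
  B1 = {s1, t1}
s0 ∈ B0, t0 ∈ B0 → same block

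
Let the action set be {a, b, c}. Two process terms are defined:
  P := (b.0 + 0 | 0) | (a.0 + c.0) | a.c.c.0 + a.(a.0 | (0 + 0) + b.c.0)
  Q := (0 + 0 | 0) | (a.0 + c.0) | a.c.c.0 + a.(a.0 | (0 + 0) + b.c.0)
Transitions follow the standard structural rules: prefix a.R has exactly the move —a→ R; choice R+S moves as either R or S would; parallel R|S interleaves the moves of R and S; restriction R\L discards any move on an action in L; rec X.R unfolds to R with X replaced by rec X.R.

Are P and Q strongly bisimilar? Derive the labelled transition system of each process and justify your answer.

not bisimilar

LTS(P): 20 reachable states
  p0 = (b.0 + 0 | 0) | (a.0 + c.0) | a.c.c.0 + a.(a.0 | (0 + 0) + b.c.0) ⊢ ··a··> p1, ··a··> p2, ··a··> p3, ··b··> p4, ··c··> p2
  p1 = (b.0 + 0 | 0) | (a.0 + c.0) | c.c.0 ⊢ ··a··> p5, ··b··> p6, ··c··> p5, ··c··> p7
  p2 = (b.0 + 0 | 0) | 0 | a.c.c.0 ⊢ ··a··> p5, ··b··> p8
  p3 = a.0 | (0 + 0) + b.c.0 ⊢ ··a··> p9, ··b··> p10
  p4 = 0 | (a.0 + c.0) | a.c.c.0 ⊢ ··a··> p6, ··a··> p8, ··c··> p8
  p5 = (b.0 + 0 | 0) | 0 | c.c.0 ⊢ ··b··> p11, ··c··> p12
  p6 = 0 | (a.0 + c.0) | c.c.0 ⊢ ··a··> p11, ··c··> p11, ··c··> p13
  p7 = (b.0 + 0 | 0) | (a.0 + c.0) | c.0 ⊢ ··a··> p12, ··b··> p13, ··c··> p12, ··c··> p14
  p8 = 0 | 0 | a.c.c.0 ⊢ ··a··> p11
  p9 = 0 | (0 + 0) ⊢ ·
  p10 = c.0 ⊢ ··c··> p15
  p11 = 0 | 0 | c.c.0 ⊢ ··c··> p16
  p12 = (b.0 + 0 | 0) | 0 | c.0 ⊢ ··b··> p16, ··c··> p17
  p13 = 0 | (a.0 + c.0) | c.0 ⊢ ··a··> p16, ··c··> p16, ··c··> p18
  p14 = (b.0 + 0 | 0) | (a.0 + c.0) | 0 ⊢ ··a··> p17, ··b··> p18, ··c··> p17
  p15 = 0 ⊢ ·
  p16 = 0 | 0 | c.0 ⊢ ··c··> p19
  p17 = (b.0 + 0 | 0) | 0 | 0 ⊢ ··b··> p19
  p18 = 0 | (a.0 + c.0) | 0 ⊢ ··a··> p19, ··c··> p19
  p19 = 0 | 0 | 0 ⊢ ·
LTS(Q): 12 reachable states
  q0 = (0 + 0 | 0) | (a.0 + c.0) | a.c.c.0 + a.(a.0 | (0 + 0) + b.c.0) ⊢ ··a··> q1, ··a··> q2, ··a··> q3, ··c··> q2
  q1 = (0 + 0 | 0) | (a.0 + c.0) | c.c.0 ⊢ ··a··> q4, ··c··> q4, ··c··> q5
  q2 = (0 + 0 | 0) | 0 | a.c.c.0 ⊢ ··a··> q4
  q3 = a.0 | (0 + 0) + b.c.0 ⊢ ··a··> q6, ··b··> q7
  q4 = (0 + 0 | 0) | 0 | c.c.0 ⊢ ··c··> q8
  q5 = (0 + 0 | 0) | (a.0 + c.0) | c.0 ⊢ ··a··> q8, ··c··> q8, ··c··> q9
  q6 = 0 | (0 + 0) ⊢ ·
  q7 = c.0 ⊢ ··c··> q10
  q8 = (0 + 0 | 0) | 0 | c.0 ⊢ ··c··> q11
  q9 = (0 + 0 | 0) | (a.0 + c.0) | 0 ⊢ ··a··> q11, ··c··> q11
  q10 = 0 ⊢ ·
  q11 = (0 + 0 | 0) | 0 | 0 ⊢ ·
Bisimilarity quotient blocks:
  B0 = {p0}
  B1 = {p2}
  B2 = {p8, q2}
  B3 = {p11, q4}
  B4 = {p10, p16, q7, q8}
  B5 = {p15, p19, p9, q10, q11, q6}
  B6 = {p5}
  B7 = {p12}
  B8 = {p17}
  B9 = {p3, q3}
  B10 = {p1}
  B11 = {p7}
  B12 = {p13, q5}
  B13 = {p18, q9}
  B14 = {p14}
  B15 = {p6, q1}
  B16 = {p4}
  B17 = {q0}
p0 ∈ B0, q0 ∈ B17 → different blocks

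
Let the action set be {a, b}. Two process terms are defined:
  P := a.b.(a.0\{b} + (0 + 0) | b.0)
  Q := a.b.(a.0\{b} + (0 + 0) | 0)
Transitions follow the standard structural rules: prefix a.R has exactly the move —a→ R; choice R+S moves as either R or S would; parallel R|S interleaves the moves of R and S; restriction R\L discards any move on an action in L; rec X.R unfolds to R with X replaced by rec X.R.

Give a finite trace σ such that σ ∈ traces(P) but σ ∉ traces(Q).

P's transition system — 5 states:
  s0 = a.b.(a.0\{b} + (0 + 0) | b.0) :: ··a··> s1
  s1 = b.(a.0\{b} + (0 + 0) | b.0) :: ··b··> s2
  s2 = a.0\{b} + (0 + 0) | b.0 :: ··a··> s3, ··b··> s4
  s3 = 0\{b} :: ·
  s4 = (0 + 0) | 0 :: ·
Q's transition system — 4 states:
  t0 = a.b.(a.0\{b} + (0 + 0) | 0) :: ··a··> t1
  t1 = b.(a.0\{b} + (0 + 0) | 0) :: ··b··> t2
  t2 = a.0\{b} + (0 + 0) | 0 :: ··a··> t3
  t3 = 0\{b} :: ·
Executing abb from P (initial set {s0}):
  [1] a ⇒ {s1}
  [2] b ⇒ {s2}
  [3] b ⇒ {s4}
  ✓ P
Executing abb from Q (initial set {t0}):
  [1] a ⇒ {t1}
  [2] b ⇒ {t2}
  [3] b ⇒ ∅  — Q cannot continue

abb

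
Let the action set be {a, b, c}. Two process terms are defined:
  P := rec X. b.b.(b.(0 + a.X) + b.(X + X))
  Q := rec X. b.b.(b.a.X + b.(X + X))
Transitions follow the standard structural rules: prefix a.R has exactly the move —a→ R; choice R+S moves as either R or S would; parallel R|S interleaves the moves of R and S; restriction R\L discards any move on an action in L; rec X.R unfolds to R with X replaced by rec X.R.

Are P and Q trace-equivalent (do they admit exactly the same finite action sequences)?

LTS(P): 5 reachable states
  m0 = rec X. b.b.(b.(0 + a.X) + b.(X + X)) has moves —b→ m1
  m1 = b.(b.(0 + a.(rec X. b.b.(b.(0 + a.X) + b.(X + X)))) + b.((rec X. b.b.(b.(0 + a.X) + b.(X + X))) + (rec X. b.b.(b.(0 + a.X) + b.(X + X))))) has moves —b→ m2
  m2 = b.(0 + a.(rec X. b.b.(b.(0 + a.X) + b.(X + X)))) + b.((rec X. b.b.(b.(0 + a.X) + b.(X + X))) + (rec X. b.b.(b.(0 + a.X) + b.(X + X)))) has moves —b→ m3, —b→ m4
  m3 = (rec X. b.b.(b.(0 + a.X) + b.(X + X))) + (rec X. b.b.(b.(0 + a.X) + b.(X + X))) has moves —b→ m1
  m4 = 0 + a.(rec X. b.b.(b.(0 + a.X) + b.(X + X))) has moves —a→ m0
LTS(Q): 5 reachable states
  n0 = rec X. b.b.(b.a.X + b.(X + X)) has moves —b→ n1
  n1 = b.(b.a.(rec X. b.b.(b.a.X + b.(X + X))) + b.((rec X. b.b.(b.a.X + b.(X + X))) + (rec X. b.b.(b.a.X + b.(X + X))))) has moves —b→ n2
  n2 = b.a.(rec X. b.b.(b.a.X + b.(X + X))) + b.((rec X. b.b.(b.a.X + b.(X + X))) + (rec X. b.b.(b.a.X + b.(X + X)))) has moves —b→ n3, —b→ n4
  n3 = (rec X. b.b.(b.a.X + b.(X + X))) + (rec X. b.b.(b.a.X + b.(X + X))) has moves —b→ n1
  n4 = a.(rec X. b.b.(b.a.X + b.(X + X))) has moves —a→ n0
Coarsest stable partition (strong bisimilarity classes):
  B0 = {m0, m3, n0, n3}
  B1 = {m1, n1}
  B2 = {m2, n2}
  B3 = {m4, n4}
m0 ∈ B0, n0 ∈ B0 → same block
Bisimilar ⇒ trace-equivalent.

trace-equivalent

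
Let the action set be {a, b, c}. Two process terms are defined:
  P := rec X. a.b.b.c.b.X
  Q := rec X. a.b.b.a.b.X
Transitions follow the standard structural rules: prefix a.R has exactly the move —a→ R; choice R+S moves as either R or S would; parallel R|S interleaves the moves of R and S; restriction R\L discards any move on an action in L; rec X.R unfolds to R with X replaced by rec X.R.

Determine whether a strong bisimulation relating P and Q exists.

P ≁ Q

P's transition system — 5 states:
  p0 = rec X. a.b.b.c.b.X | =a=> p1
  p1 = b.b.c.b.(rec X. a.b.b.c.b.X) | =b=> p2
  p2 = b.c.b.(rec X. a.b.b.c.b.X) | =b=> p3
  p3 = c.b.(rec X. a.b.b.c.b.X) | =c=> p4
  p4 = b.(rec X. a.b.b.c.b.X) | =b=> p0
Q's transition system — 5 states:
  q0 = rec X. a.b.b.a.b.X | =a=> q1
  q1 = b.b.a.b.(rec X. a.b.b.a.b.X) | =b=> q2
  q2 = b.a.b.(rec X. a.b.b.a.b.X) | =b=> q3
  q3 = a.b.(rec X. a.b.b.a.b.X) | =a=> q4
  q4 = b.(rec X. a.b.b.a.b.X) | =b=> q0
Coarsest stable partition (strong bisimilarity classes):
  B0 = {p0}
  B1 = {p1}
  B2 = {p2}
  B3 = {p3}
  B4 = {p4}
  B5 = {q0}
  B6 = {q1}
  B7 = {q2}
  B8 = {q3}
  B9 = {q4}
p0 ∈ B0, q0 ∈ B5 → different blocks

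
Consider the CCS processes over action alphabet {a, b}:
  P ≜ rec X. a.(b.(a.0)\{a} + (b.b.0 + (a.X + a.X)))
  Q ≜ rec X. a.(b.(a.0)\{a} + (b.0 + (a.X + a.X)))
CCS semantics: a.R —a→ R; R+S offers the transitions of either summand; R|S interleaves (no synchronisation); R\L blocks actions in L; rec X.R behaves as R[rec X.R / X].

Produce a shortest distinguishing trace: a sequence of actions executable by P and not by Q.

P's transition system — 5 states:
  u0 = rec X. a.(b.(a.0)\{a} + (b.b.0 + (a.X + a.X))) :: =a=> u1
  u1 = b.(a.0)\{a} + (b.b.0 + (a.(rec X. a.(b.(a.0)\{a} + (b.b.0 + (a.X + a.X)))) + a.(rec X. a.(b.(a.0)\{a} + (b.b.0 + (a.X + a.X)))))) :: =a=> u0, =b=> u2, =b=> u3
  u2 = (a.0)\{a} :: (no moves)
  u3 = b.0 :: =b=> u4
  u4 = 0 :: (no moves)
Q's transition system — 4 states:
  v0 = rec X. a.(b.(a.0)\{a} + (b.0 + (a.X + a.X))) :: =a=> v1
  v1 = b.(a.0)\{a} + (b.0 + (a.(rec X. a.(b.(a.0)\{a} + (b.0 + (a.X + a.X)))) + a.(rec X. a.(b.(a.0)\{a} + (b.0 + (a.X + a.X)))))) :: =a=> v0, =b=> v2, =b=> v3
  v2 = (a.0)\{a} :: (no moves)
  v3 = 0 :: (no moves)
Executing abb from P (initial set {u0}):
  after a @ step 1: {u1}
  after b @ step 2: {u2, u3}
  after b @ step 3: {u4}
  — P admits the full trace.
Executing abb from Q (initial set {v0}):
  after a @ step 1: {v1}
  after b @ step 2: {v2, v3}
  after b @ step 3: ∅ (Q stuck)

abb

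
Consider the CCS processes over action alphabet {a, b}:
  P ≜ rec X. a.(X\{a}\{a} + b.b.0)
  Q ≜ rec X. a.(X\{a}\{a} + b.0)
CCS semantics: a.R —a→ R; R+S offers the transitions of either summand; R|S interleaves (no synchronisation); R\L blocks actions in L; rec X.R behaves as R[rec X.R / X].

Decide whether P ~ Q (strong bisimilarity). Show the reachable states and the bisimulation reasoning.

not bisimilar

Reachable graph of P (4 states):
  u0 = rec X. a.(X\{a}\{a} + b.b.0) has moves --a--▸ u1
  u1 = (rec X. a.(X\{a}\{a} + b.b.0))\{a}\{a} + b.b.0 has moves --b--▸ u2
  u2 = b.0 has moves --b--▸ u3
  u3 = 0 has moves stopped
Reachable graph of Q (3 states):
  v0 = rec X. a.(X\{a}\{a} + b.0) has moves --a--▸ v1
  v1 = (rec X. a.(X\{a}\{a} + b.0))\{a}\{a} + b.0 has moves --b--▸ v2
  v2 = 0 has moves stopped
Partition-refinement fixed point:
  B0 = {u0}
  B1 = {u1}
  B2 = {u2, v1}
  B3 = {u3, v2}
  B4 = {v0}
u0 ∈ B0, v0 ∈ B4 → different blocks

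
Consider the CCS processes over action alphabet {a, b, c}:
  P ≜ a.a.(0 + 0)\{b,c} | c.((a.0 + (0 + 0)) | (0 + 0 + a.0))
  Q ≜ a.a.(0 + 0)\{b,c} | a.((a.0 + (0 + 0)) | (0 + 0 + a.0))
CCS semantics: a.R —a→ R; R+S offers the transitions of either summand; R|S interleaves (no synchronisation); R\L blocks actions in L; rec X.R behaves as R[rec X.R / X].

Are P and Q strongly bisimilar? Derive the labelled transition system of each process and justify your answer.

LTS(P): 15 reachable states
  m0 = a.a.(0 + 0)\{b,c} | c.((a.0 + (0 + 0)) | (0 + 0 + a.0)) has moves —a→ m1, —c→ m2
  m1 = a.(0 + 0)\{b,c} | c.((a.0 + (0 + 0)) | (0 + 0 + a.0)) has moves —a→ m3, —c→ m4
  m2 = a.a.(0 + 0)\{b,c} | ((a.0 + (0 + 0)) | (0 + 0 + a.0)) has moves —a→ m4, —a→ m5, —a→ m6
  m3 = (0 + 0)\{b,c} | c.((a.0 + (0 + 0)) | (0 + 0 + a.0)) has moves —c→ m7
  m4 = a.(0 + 0)\{b,c} | ((a.0 + (0 + 0)) | (0 + 0 + a.0)) has moves —a→ m7, —a→ m8, —a→ m9
  m5 = a.a.(0 + 0)\{b,c} | ((a.0 + (0 + 0)) | 0) has moves —a→ m10, —a→ m8
  m6 = a.a.(0 + 0)\{b,c} | (0 | (0 + 0 + a.0)) has moves —a→ m10, —a→ m9
  m7 = (0 + 0)\{b,c} | ((a.0 + (0 + 0)) | (0 + 0 + a.0)) has moves —a→ m11, —a→ m12
  m8 = a.(0 + 0)\{b,c} | ((a.0 + (0 + 0)) | 0) has moves —a→ m11, —a→ m13
  m9 = a.(0 + 0)\{b,c} | (0 | (0 + 0 + a.0)) has moves —a→ m12, —a→ m13
  m10 = a.a.(0 + 0)\{b,c} | (0 | 0) has moves —a→ m13
  m11 = (0 + 0)\{b,c} | ((a.0 + (0 + 0)) | 0) has moves —a→ m14
  m12 = (0 + 0)\{b,c} | (0 | (0 + 0 + a.0)) has moves —a→ m14
  m13 = a.(0 + 0)\{b,c} | (0 | 0) has moves —a→ m14
  m14 = (0 + 0)\{b,c} | (0 | 0) has moves stopped
LTS(Q): 15 reachable states
  n0 = a.a.(0 + 0)\{b,c} | a.((a.0 + (0 + 0)) | (0 + 0 + a.0)) has moves —a→ n1, —a→ n2
  n1 = a.(0 + 0)\{b,c} | a.((a.0 + (0 + 0)) | (0 + 0 + a.0)) has moves —a→ n3, —a→ n4
  n2 = a.a.(0 + 0)\{b,c} | ((a.0 + (0 + 0)) | (0 + 0 + a.0)) has moves —a→ n4, —a→ n5, —a→ n6
  n3 = (0 + 0)\{b,c} | a.((a.0 + (0 + 0)) | (0 + 0 + a.0)) has moves —a→ n7
  n4 = a.(0 + 0)\{b,c} | ((a.0 + (0 + 0)) | (0 + 0 + a.0)) has moves —a→ n7, —a→ n8, —a→ n9
  n5 = a.a.(0 + 0)\{b,c} | ((a.0 + (0 + 0)) | 0) has moves —a→ n10, —a→ n8
  n6 = a.a.(0 + 0)\{b,c} | (0 | (0 + 0 + a.0)) has moves —a→ n10, —a→ n9
  n7 = (0 + 0)\{b,c} | ((a.0 + (0 + 0)) | (0 + 0 + a.0)) has moves —a→ n11, —a→ n12
  n8 = a.(0 + 0)\{b,c} | ((a.0 + (0 + 0)) | 0) has moves —a→ n11, —a→ n13
  n9 = a.(0 + 0)\{b,c} | (0 | (0 + 0 + a.0)) has moves —a→ n12, —a→ n13
  n10 = a.a.(0 + 0)\{b,c} | (0 | 0) has moves —a→ n13
  n11 = (0 + 0)\{b,c} | ((a.0 + (0 + 0)) | 0) has moves —a→ n14
  n12 = (0 + 0)\{b,c} | (0 | (0 + 0 + a.0)) has moves —a→ n14
  n13 = a.(0 + 0)\{b,c} | (0 | 0) has moves —a→ n14
  n14 = (0 + 0)\{b,c} | (0 | 0) has moves stopped
Bisimilarity quotient blocks:
  B0 = {m0}
  B1 = {m1}
  B2 = {m4, m5, m6, n3, n4, n5, n6}
  B3 = {m10, m7, m8, m9, n10, n7, n8, n9}
  B4 = {m11, m12, m13, n11, n12, n13}
  B5 = {m14, n14}
  B6 = {m3}
  B7 = {m2, n1, n2}
  B8 = {n0}
m0 ∈ B0, n0 ∈ B8 → different blocks

NO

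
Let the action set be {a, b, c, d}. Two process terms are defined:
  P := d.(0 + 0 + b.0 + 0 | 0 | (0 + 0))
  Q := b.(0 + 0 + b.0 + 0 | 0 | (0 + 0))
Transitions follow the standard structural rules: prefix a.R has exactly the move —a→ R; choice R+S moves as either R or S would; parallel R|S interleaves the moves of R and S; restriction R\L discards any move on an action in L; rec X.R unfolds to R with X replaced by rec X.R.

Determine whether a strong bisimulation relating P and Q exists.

P's transition system — 3 states:
  p0 = d.(0 + 0 + b.0 + 0 | 0 | (0 + 0)) | =d=> p1
  p1 = 0 + 0 + b.0 + 0 | 0 | (0 + 0) | =b=> p2
  p2 = 0 | deadlocked
Q's transition system — 3 states:
  q0 = b.(0 + 0 + b.0 + 0 | 0 | (0 + 0)) | =b=> q1
  q1 = 0 + 0 + b.0 + 0 | 0 | (0 + 0) | =b=> q2
  q2 = 0 | deadlocked
Partition-refinement fixed point:
  B0 = {p0}
  B1 = {p1, q1}
  B2 = {p2, q2}
  B3 = {q0}
p0 ∈ B0, q0 ∈ B3 → different blocks

P ≁ Q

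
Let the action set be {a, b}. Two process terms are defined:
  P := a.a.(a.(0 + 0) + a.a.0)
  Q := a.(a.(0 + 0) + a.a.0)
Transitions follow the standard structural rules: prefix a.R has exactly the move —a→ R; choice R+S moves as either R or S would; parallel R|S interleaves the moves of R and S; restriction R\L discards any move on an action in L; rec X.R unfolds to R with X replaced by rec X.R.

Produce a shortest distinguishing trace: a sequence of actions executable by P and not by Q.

LTS(P): 6 reachable states
  u0 = a.a.(a.(0 + 0) + a.a.0) → --a--▸ u1
  u1 = a.(a.(0 + 0) + a.a.0) → --a--▸ u2
  u2 = a.(0 + 0) + a.a.0 → --a--▸ u3, --a--▸ u4
  u3 = 0 + 0 → ·
  u4 = a.0 → --a--▸ u5
  u5 = 0 → ·
LTS(Q): 5 reachable states
  v0 = a.(a.(0 + 0) + a.a.0) → --a--▸ v1
  v1 = a.(0 + 0) + a.a.0 → --a--▸ v2, --a--▸ v3
  v2 = 0 + 0 → ·
  v3 = a.0 → --a--▸ v4
  v4 = 0 → ·
Trace ⟨aaaa⟩ through P, begin at {u0}:
  after a @ step 1: {u1}
  after a @ step 2: {u2}
  after a @ step 3: {u3, u4}
  after a @ step 4: {u5}
  ✓ P
Trace ⟨aaaa⟩ through Q, begin at {v0}:
  after a @ step 1: {v1}
  after a @ step 2: {v2, v3}
  after a @ step 3: {v4}
  after a @ step 4: no successor for Q

aaaa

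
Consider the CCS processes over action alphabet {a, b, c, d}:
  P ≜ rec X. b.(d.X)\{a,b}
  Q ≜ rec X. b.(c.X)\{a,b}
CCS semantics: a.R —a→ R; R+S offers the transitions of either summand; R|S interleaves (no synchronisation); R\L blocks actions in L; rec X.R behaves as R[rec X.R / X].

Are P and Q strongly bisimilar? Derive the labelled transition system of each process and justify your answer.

NO

P's transition system — 3 states:
  u0 = rec X. b.(d.X)\{a,b} ⊢ ··b··> u1
  u1 = (d.(rec X. b.(d.X)\{a,b}))\{a,b} ⊢ ··d··> u2
  u2 = (rec X. b.(d.X)\{a,b})\{a,b} ⊢ ∅
Q's transition system — 3 states:
  v0 = rec X. b.(c.X)\{a,b} ⊢ ··b··> v1
  v1 = (c.(rec X. b.(c.X)\{a,b}))\{a,b} ⊢ ··c··> v2
  v2 = (rec X. b.(c.X)\{a,b})\{a,b} ⊢ ∅
Coarsest stable partition (strong bisimilarity classes):
  B0 = {u0}
  B1 = {u1}
  B2 = {u2, v2}
  B3 = {v0}
  B4 = {v1}
u0 ∈ B0, v0 ∈ B3 → different blocks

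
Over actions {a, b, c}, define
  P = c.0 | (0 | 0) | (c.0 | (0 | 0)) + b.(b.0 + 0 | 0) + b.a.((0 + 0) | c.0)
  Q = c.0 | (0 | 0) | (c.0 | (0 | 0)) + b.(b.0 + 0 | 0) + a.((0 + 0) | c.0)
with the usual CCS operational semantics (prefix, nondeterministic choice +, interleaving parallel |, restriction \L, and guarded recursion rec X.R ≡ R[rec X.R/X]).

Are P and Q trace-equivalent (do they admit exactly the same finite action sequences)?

NO — witness ⟨ba⟩

P's transition system — 9 states:
  u0 = c.0 | (0 | 0) | (c.0 | (0 | 0)) + b.(b.0 + 0 | 0) + b.a.((0 + 0) | c.0) | =b=> u1, =b=> u2, =c=> u3, =c=> u4
  u1 = a.((0 + 0) | c.0) | =a=> u5
  u2 = b.0 + 0 | 0 | =b=> u6
  u3 = 0 | (0 | 0) | (c.0 | (0 | 0)) | =c=> u7
  u4 = c.0 | (0 | 0) | (0 | (0 | 0)) | =c=> u7
  u5 = (0 + 0) | c.0 | =c=> u8
  u6 = 0 | deadlocked
  u7 = 0 | (0 | 0) | (0 | (0 | 0)) | deadlocked
  u8 = (0 + 0) | 0 | deadlocked
Q's transition system — 8 states:
  v0 = c.0 | (0 | 0) | (c.0 | (0 | 0)) + b.(b.0 + 0 | 0) + a.((0 + 0) | c.0) | =a=> v1, =b=> v2, =c=> v3, =c=> v4
  v1 = (0 + 0) | c.0 | =c=> v5
  v2 = b.0 + 0 | 0 | =b=> v6
  v3 = 0 | (0 | 0) | (c.0 | (0 | 0)) | =c=> v7
  v4 = c.0 | (0 | 0) | (0 | (0 | 0)) | =c=> v7
  v5 = (0 + 0) | 0 | deadlocked
  v6 = 0 | deadlocked
  v7 = 0 | (0 | 0) | (0 | (0 | 0)) | deadlocked
Trace ⟨ba⟩ through P, begin at {u0}:
  step 1 (b): {u1, u2}
  step 2 (a): {u5}
  ✓ P
Trace ⟨ba⟩ through Q, begin at {v0}:
  step 1 (b): {v2}
  step 2 (a): ∅  — Q cannot continue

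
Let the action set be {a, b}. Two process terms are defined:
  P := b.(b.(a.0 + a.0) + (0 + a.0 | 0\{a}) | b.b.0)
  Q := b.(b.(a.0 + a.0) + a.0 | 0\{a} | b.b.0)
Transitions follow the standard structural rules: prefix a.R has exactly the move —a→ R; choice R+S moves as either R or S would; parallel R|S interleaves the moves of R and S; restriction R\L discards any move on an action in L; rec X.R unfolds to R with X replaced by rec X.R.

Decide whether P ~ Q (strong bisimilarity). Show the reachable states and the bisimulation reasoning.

P's transition system — 9 states:
  s0 = b.(b.(a.0 + a.0) + (0 + a.0 | 0\{a}) | b.b.0) ⊢ -b-> s1
  s1 = b.(a.0 + a.0) + (0 + a.0 | 0\{a}) | b.b.0 ⊢ -a-> s2, -b-> s3, -b-> s4
  s2 = 0 | 0\{a} | b.b.0 ⊢ -b-> s5
  s3 = (0 + a.0 | 0\{a}) | b.0 ⊢ -a-> s5, -b-> s6
  s4 = a.0 + a.0 ⊢ -a-> s7
  s5 = 0 | 0\{a} | b.0 ⊢ -b-> s8
  s6 = (0 + a.0 | 0\{a}) | 0 ⊢ -a-> s8
  s7 = 0 ⊢ ·
  s8 = 0 | 0\{a} | 0 ⊢ ·
Q's transition system — 9 states:
  t0 = b.(b.(a.0 + a.0) + a.0 | 0\{a} | b.b.0) ⊢ -b-> t1
  t1 = b.(a.0 + a.0) + a.0 | 0\{a} | b.b.0 ⊢ -a-> t2, -b-> t3, -b-> t4
  t2 = 0 | 0\{a} | b.b.0 ⊢ -b-> t5
  t3 = a.0 + a.0 ⊢ -a-> t6
  t4 = a.0 | 0\{a} | b.0 ⊢ -a-> t5, -b-> t7
  t5 = 0 | 0\{a} | b.0 ⊢ -b-> t8
  t6 = 0 ⊢ ·
  t7 = a.0 | 0\{a} | 0 ⊢ -a-> t8
  t8 = 0 | 0\{a} | 0 ⊢ ·
Coarsest stable partition (strong bisimilarity classes):
  B0 = {s0, t0}
  B1 = {s1, t1}
  B2 = {s4, s6, t3, t7}
  B3 = {s7, s8, t6, t8}
  B4 = {s3, t4}
  B5 = {s5, t5}
  B6 = {s2, t2}
s0 ∈ B0, t0 ∈ B0 → same block

P ~ Q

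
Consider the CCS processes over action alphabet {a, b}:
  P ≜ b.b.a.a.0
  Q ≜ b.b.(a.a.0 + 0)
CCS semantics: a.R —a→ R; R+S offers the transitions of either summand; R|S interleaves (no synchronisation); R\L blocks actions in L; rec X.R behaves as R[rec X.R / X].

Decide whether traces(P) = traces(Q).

trace-equivalent

LTS(P): 5 reachable states
  p0 = b.b.a.a.0 ⊢ =b=> p1
  p1 = b.a.a.0 ⊢ =b=> p2
  p2 = a.a.0 ⊢ =a=> p3
  p3 = a.0 ⊢ =a=> p4
  p4 = 0 ⊢ ·
LTS(Q): 5 reachable states
  q0 = b.b.(a.a.0 + 0) ⊢ =b=> q1
  q1 = b.(a.a.0 + 0) ⊢ =b=> q2
  q2 = a.a.0 + 0 ⊢ =a=> q3
  q3 = a.0 ⊢ =a=> q4
  q4 = 0 ⊢ ·
Bisimilarity quotient blocks:
  B0 = {p0, q0}
  B1 = {p1, q1}
  B2 = {p2, q2}
  B3 = {p3, q3}
  B4 = {p4, q4}
p0 ∈ B0, q0 ∈ B0 → same block
Bisimilar ⇒ trace-equivalent.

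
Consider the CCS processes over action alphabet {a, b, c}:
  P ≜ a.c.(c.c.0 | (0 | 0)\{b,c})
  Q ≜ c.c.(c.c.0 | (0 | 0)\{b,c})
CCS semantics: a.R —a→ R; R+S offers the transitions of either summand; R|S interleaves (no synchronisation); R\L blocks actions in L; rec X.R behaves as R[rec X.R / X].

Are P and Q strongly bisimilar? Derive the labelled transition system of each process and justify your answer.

Reachable graph of P (5 states):
  s0 = a.c.(c.c.0 | (0 | 0)\{b,c}) has moves ··a··> s1
  s1 = c.(c.c.0 | (0 | 0)\{b,c}) has moves ··c··> s2
  s2 = c.c.0 | (0 | 0)\{b,c} has moves ··c··> s3
  s3 = c.0 | (0 | 0)\{b,c} has moves ··c··> s4
  s4 = 0 | (0 | 0)\{b,c} has moves (no moves)
Reachable graph of Q (5 states):
  t0 = c.c.(c.c.0 | (0 | 0)\{b,c}) has moves ··c··> t1
  t1 = c.(c.c.0 | (0 | 0)\{b,c}) has moves ··c··> t2
  t2 = c.c.0 | (0 | 0)\{b,c} has moves ··c··> t3
  t3 = c.0 | (0 | 0)\{b,c} has moves ··c··> t4
  t4 = 0 | (0 | 0)\{b,c} has moves (no moves)
Partition-refinement fixed point:
  B0 = {s0}
  B1 = {s1, t1}
  B2 = {s2, t2}
  B3 = {s3, t3}
  B4 = {s4, t4}
  B5 = {t0}
s0 ∈ B0, t0 ∈ B5 → different blocks

NO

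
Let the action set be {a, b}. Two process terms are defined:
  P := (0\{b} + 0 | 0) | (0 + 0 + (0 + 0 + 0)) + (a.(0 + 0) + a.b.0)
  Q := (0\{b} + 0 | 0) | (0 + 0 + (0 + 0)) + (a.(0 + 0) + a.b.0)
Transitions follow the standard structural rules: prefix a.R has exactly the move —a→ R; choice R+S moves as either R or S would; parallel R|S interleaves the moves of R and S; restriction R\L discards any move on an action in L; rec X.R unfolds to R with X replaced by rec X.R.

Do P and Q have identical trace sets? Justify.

traces(P) = traces(Q)

P's transition system — 4 states:
  p0 = (0\{b} + 0 | 0) | (0 + 0 + (0 + 0 + 0)) + (a.(0 + 0) + a.b.0) ⊢ =a=> p1, =a=> p2
  p1 = 0 + 0 ⊢ ·
  p2 = b.0 ⊢ =b=> p3
  p3 = 0 ⊢ ·
Q's transition system — 4 states:
  q0 = (0\{b} + 0 | 0) | (0 + 0 + (0 + 0)) + (a.(0 + 0) + a.b.0) ⊢ =a=> q1, =a=> q2
  q1 = 0 + 0 ⊢ ·
  q2 = b.0 ⊢ =b=> q3
  q3 = 0 ⊢ ·
Bisimilarity quotient blocks:
  B0 = {p0, q0}
  B1 = {p1, p3, q1, q3}
  B2 = {p2, q2}
p0 ∈ B0, q0 ∈ B0 → same block
Bisimilar ⇒ trace-equivalent.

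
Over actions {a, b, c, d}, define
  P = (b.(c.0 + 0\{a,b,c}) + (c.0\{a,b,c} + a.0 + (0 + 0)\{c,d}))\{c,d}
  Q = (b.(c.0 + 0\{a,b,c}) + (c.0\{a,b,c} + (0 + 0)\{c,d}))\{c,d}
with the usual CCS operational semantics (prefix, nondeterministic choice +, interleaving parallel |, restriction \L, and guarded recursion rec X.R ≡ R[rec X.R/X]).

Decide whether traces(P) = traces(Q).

NO — witness ⟨a⟩

Reachable graph of P (3 states):
  u0 = (b.(c.0 + 0\{a,b,c}) + (c.0\{a,b,c} + a.0 + (0 + 0)\{c,d}))\{c,d} :: —a→ u1, —b→ u2
  u1 = 0\{c,d} :: ·
  u2 = (c.0 + 0\{a,b,c})\{c,d} :: ·
Reachable graph of Q (2 states):
  v0 = (b.(c.0 + 0\{a,b,c}) + (c.0\{a,b,c} + (0 + 0)\{c,d}))\{c,d} :: —b→ v1
  v1 = (c.0 + 0\{a,b,c})\{c,d} :: ·
Run σ = ⟨a⟩ on P: start {u0}
  after a @ step 1: {u1}
  ✓ P
Run σ = ⟨a⟩ on Q: start {v0}
  after a @ step 1: ∅  — Q cannot continue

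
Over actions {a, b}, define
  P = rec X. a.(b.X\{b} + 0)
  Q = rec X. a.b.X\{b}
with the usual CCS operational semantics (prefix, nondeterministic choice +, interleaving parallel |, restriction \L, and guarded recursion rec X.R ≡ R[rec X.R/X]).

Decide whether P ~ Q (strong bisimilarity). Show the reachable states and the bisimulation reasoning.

LTS(P): 4 reachable states
  s0 = rec X. a.(b.X\{b} + 0) has moves =a=> s1
  s1 = b.(rec X. a.(b.X\{b} + 0))\{b} + 0 has moves =b=> s2
  s2 = (rec X. a.(b.X\{b} + 0))\{b} has moves =a=> s3
  s3 = (b.(rec X. a.(b.X\{b} + 0))\{b} + 0)\{b} has moves (no moves)
LTS(Q): 4 reachable states
  t0 = rec X. a.b.X\{b} has moves =a=> t1
  t1 = b.(rec X. a.b.X\{b})\{b} has moves =b=> t2
  t2 = (rec X. a.b.X\{b})\{b} has moves =a=> t3
  t3 = (b.(rec X. a.b.X\{b})\{b})\{b} has moves (no moves)
Bisimilarity quotient blocks:
  B0 = {s0, t0}
  B1 = {s1, t1}
  B2 = {s2, t2}
  B3 = {s3, t3}
s0 ∈ B0, t0 ∈ B0 → same block

bisimilar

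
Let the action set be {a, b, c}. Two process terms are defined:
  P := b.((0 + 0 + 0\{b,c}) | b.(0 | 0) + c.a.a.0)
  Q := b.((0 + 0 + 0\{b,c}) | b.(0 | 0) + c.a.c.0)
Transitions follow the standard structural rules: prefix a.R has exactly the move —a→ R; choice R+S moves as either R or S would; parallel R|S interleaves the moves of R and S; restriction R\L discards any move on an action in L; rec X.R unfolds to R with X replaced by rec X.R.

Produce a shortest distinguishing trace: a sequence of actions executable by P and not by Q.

LTS(P): 6 reachable states
  m0 = b.((0 + 0 + 0\{b,c}) | b.(0 | 0) + c.a.a.0) :: --b--▸ m1
  m1 = (0 + 0 + 0\{b,c}) | b.(0 | 0) + c.a.a.0 :: --b--▸ m2, --c--▸ m3
  m2 = (0 + 0 + 0\{b,c}) | (0 | 0) :: stopped
  m3 = a.a.0 :: --a--▸ m4
  m4 = a.0 :: --a--▸ m5
  m5 = 0 :: stopped
LTS(Q): 6 reachable states
  n0 = b.((0 + 0 + 0\{b,c}) | b.(0 | 0) + c.a.c.0) :: --b--▸ n1
  n1 = (0 + 0 + 0\{b,c}) | b.(0 | 0) + c.a.c.0 :: --b--▸ n2, --c--▸ n3
  n2 = (0 + 0 + 0\{b,c}) | (0 | 0) :: stopped
  n3 = a.c.0 :: --a--▸ n4
  n4 = c.0 :: --c--▸ n5
  n5 = 0 :: stopped
Trace ⟨bcaa⟩ through P, begin at {m0}:
  [1] b ⇒ {m1}
  [2] c ⇒ {m3}
  [3] a ⇒ {m4}
  [4] a ⇒ {m5}
  — P admits the full trace.
Trace ⟨bcaa⟩ through Q, begin at {n0}:
  [1] b ⇒ {n1}
  [2] c ⇒ {n3}
  [3] a ⇒ {n4}
  [4] a ⇒ ∅ (Q stuck)

bcaa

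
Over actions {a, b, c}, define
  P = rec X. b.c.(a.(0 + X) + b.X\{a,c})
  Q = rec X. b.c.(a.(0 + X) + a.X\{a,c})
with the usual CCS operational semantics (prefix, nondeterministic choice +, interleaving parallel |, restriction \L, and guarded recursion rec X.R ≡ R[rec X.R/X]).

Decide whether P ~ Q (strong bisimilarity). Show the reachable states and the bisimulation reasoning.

NO

Reachable graph of P (6 states):
  m0 = rec X. b.c.(a.(0 + X) + b.X\{a,c}) :: —b→ m1
  m1 = c.(a.(0 + (rec X. b.c.(a.(0 + X) + b.X\{a,c}))) + b.(rec X. b.c.(a.(0 + X) + b.X\{a,c}))\{a,c}) :: —c→ m2
  m2 = a.(0 + (rec X. b.c.(a.(0 + X) + b.X\{a,c}))) + b.(rec X. b.c.(a.(0 + X) + b.X\{a,c}))\{a,c} :: —a→ m3, —b→ m4
  m3 = 0 + (rec X. b.c.(a.(0 + X) + b.X\{a,c})) :: —b→ m1
  m4 = (rec X. b.c.(a.(0 + X) + b.X\{a,c}))\{a,c} :: —b→ m5
  m5 = (c.(a.(0 + (rec X. b.c.(a.(0 + X) + b.X\{a,c}))) + b.(rec X. b.c.(a.(0 + X) + b.X\{a,c}))\{a,c}))\{a,c} :: ∅
Reachable graph of Q (6 states):
  n0 = rec X. b.c.(a.(0 + X) + a.X\{a,c}) :: —b→ n1
  n1 = c.(a.(0 + (rec X. b.c.(a.(0 + X) + a.X\{a,c}))) + a.(rec X. b.c.(a.(0 + X) + a.X\{a,c}))\{a,c}) :: —c→ n2
  n2 = a.(0 + (rec X. b.c.(a.(0 + X) + a.X\{a,c}))) + a.(rec X. b.c.(a.(0 + X) + a.X\{a,c}))\{a,c} :: —a→ n3, —a→ n4
  n3 = (rec X. b.c.(a.(0 + X) + a.X\{a,c}))\{a,c} :: —b→ n5
  n4 = 0 + (rec X. b.c.(a.(0 + X) + a.X\{a,c})) :: —b→ n1
  n5 = (c.(a.(0 + (rec X. b.c.(a.(0 + X) + a.X\{a,c}))) + a.(rec X. b.c.(a.(0 + X) + a.X\{a,c}))\{a,c}))\{a,c} :: ∅
Bisimilarity quotient blocks:
  B0 = {m0, m3}
  B1 = {m1}
  B2 = {m2}
  B3 = {m4, n3}
  B4 = {m5, n5}
  B5 = {n0, n4}
  B6 = {n1}
  B7 = {n2}
m0 ∈ B0, n0 ∈ B5 → different blocks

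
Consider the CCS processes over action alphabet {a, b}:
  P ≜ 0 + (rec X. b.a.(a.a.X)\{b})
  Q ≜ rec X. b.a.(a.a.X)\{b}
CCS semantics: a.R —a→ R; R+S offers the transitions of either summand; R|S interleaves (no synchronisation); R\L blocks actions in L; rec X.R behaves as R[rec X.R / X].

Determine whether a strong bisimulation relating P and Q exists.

LTS(P): 5 reachable states
  p0 = 0 + (rec X. b.a.(a.a.X)\{b}) :: ··b··> p1
  p1 = a.(a.a.(rec X. b.a.(a.a.X)\{b}))\{b} :: ··a··> p2
  p2 = (a.a.(rec X. b.a.(a.a.X)\{b}))\{b} :: ··a··> p3
  p3 = (a.(rec X. b.a.(a.a.X)\{b}))\{b} :: ··a··> p4
  p4 = (rec X. b.a.(a.a.X)\{b})\{b} :: ∅
LTS(Q): 5 reachable states
  q0 = rec X. b.a.(a.a.X)\{b} :: ··b··> q1
  q1 = a.(a.a.(rec X. b.a.(a.a.X)\{b}))\{b} :: ··a··> q2
  q2 = (a.a.(rec X. b.a.(a.a.X)\{b}))\{b} :: ··a··> q3
  q3 = (a.(rec X. b.a.(a.a.X)\{b}))\{b} :: ··a··> q4
  q4 = (rec X. b.a.(a.a.X)\{b})\{b} :: ∅
Partition-refinement fixed point:
  B0 = {p0, q0}
  B1 = {p1, q1}
  B2 = {p2, q2}
  B3 = {p3, q3}
  B4 = {p4, q4}
p0 ∈ B0, q0 ∈ B0 → same block

bisimilar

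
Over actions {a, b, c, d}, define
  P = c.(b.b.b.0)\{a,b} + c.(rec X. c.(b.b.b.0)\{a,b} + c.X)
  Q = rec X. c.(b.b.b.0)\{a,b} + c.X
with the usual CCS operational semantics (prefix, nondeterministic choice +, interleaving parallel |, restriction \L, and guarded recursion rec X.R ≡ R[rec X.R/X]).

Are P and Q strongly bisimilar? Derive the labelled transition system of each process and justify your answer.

YES

P's transition system — 3 states:
  p0 = c.(b.b.b.0)\{a,b} + c.(rec X. c.(b.b.b.0)\{a,b} + c.X) :: ··c··> p1, ··c··> p2
  p1 = (b.b.b.0)\{a,b} :: deadlocked
  p2 = rec X. c.(b.b.b.0)\{a,b} + c.X :: ··c··> p1, ··c··> p2
Q's transition system — 2 states:
  q0 = rec X. c.(b.b.b.0)\{a,b} + c.X :: ··c··> q0, ··c··> q1
  q1 = (b.b.b.0)\{a,b} :: deadlocked
Coarsest stable partition (strong bisimilarity classes):
  B0 = {p0, p2, q0}
  B1 = {p1, q1}
p0 ∈ B0, q0 ∈ B0 → same block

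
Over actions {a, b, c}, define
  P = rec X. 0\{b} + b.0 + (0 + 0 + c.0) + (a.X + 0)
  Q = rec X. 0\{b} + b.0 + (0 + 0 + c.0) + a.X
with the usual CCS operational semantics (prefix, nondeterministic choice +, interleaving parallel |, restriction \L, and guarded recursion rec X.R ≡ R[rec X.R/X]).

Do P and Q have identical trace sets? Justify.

YES

P's transition system — 2 states:
  p0 = rec X. 0\{b} + b.0 + (0 + 0 + c.0) + (a.X + 0) has moves -a-> p0, -b-> p1, -c-> p1
  p1 = 0 has moves ·
Q's transition system — 2 states:
  q0 = rec X. 0\{b} + b.0 + (0 + 0 + c.0) + a.X has moves -a-> q0, -b-> q1, -c-> q1
  q1 = 0 has moves ·
Coarsest stable partition (strong bisimilarity classes):
  B0 = {p0, q0}
  B1 = {p1, q1}
p0 ∈ B0, q0 ∈ B0 → same block
Bisimilar ⇒ trace-equivalent.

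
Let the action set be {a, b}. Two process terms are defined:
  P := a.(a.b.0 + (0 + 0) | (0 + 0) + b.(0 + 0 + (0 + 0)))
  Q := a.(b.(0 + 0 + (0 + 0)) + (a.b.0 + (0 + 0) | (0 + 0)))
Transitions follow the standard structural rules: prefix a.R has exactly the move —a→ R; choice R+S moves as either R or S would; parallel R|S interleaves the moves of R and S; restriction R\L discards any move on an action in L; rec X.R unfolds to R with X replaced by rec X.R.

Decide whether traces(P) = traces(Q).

traces(P) = traces(Q)

Reachable graph of P (5 states):
  p0 = a.(a.b.0 + (0 + 0) | (0 + 0) + b.(0 + 0 + (0 + 0))) :: =a=> p1
  p1 = a.b.0 + (0 + 0) | (0 + 0) + b.(0 + 0 + (0 + 0)) :: =a=> p2, =b=> p3
  p2 = b.0 :: =b=> p4
  p3 = 0 + 0 + (0 + 0) :: ∅
  p4 = 0 :: ∅
Reachable graph of Q (5 states):
  q0 = a.(b.(0 + 0 + (0 + 0)) + (a.b.0 + (0 + 0) | (0 + 0))) :: =a=> q1
  q1 = b.(0 + 0 + (0 + 0)) + (a.b.0 + (0 + 0) | (0 + 0)) :: =a=> q2, =b=> q3
  q2 = b.0 :: =b=> q4
  q3 = 0 + 0 + (0 + 0) :: ∅
  q4 = 0 :: ∅
Bisimilarity quotient blocks:
  B0 = {p0, q0}
  B1 = {p1, q1}
  B2 = {p2, q2}
  B3 = {p3, p4, q3, q4}
p0 ∈ B0, q0 ∈ B0 → same block
Bisimilar ⇒ trace-equivalent.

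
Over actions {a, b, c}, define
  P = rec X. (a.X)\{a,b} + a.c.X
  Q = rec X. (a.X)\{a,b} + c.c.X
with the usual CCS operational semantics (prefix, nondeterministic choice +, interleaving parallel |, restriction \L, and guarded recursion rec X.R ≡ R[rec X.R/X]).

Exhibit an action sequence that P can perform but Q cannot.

a

Reachable graph of P (2 states):
  p0 = rec X. (a.X)\{a,b} + a.c.X :: --a--▸ p1
  p1 = c.(rec X. (a.X)\{a,b} + a.c.X) :: --c--▸ p0
Reachable graph of Q (2 states):
  q0 = rec X. (a.X)\{a,b} + c.c.X :: --c--▸ q1
  q1 = c.(rec X. (a.X)\{a,b} + c.c.X) :: --c--▸ q0
Trace ⟨a⟩ through P, begin at {p0}:
  after a @ step 1: {p1}
  — P admits the full trace.
Trace ⟨a⟩ through Q, begin at {q0}:
  after a @ step 1: ∅  — Q cannot continue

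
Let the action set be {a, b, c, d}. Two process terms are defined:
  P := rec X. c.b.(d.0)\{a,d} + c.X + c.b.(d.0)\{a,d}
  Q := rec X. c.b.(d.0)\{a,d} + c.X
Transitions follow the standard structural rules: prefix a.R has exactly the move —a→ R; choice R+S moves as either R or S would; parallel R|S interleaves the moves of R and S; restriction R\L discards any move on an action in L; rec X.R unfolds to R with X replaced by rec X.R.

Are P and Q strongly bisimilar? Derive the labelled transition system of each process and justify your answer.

YES

Reachable graph of P (3 states):
  m0 = rec X. c.b.(d.0)\{a,d} + c.X + c.b.(d.0)\{a,d} ⊢ --c--▸ m0, --c--▸ m1
  m1 = b.(d.0)\{a,d} ⊢ --b--▸ m2
  m2 = (d.0)\{a,d} ⊢ ·
Reachable graph of Q (3 states):
  n0 = rec X. c.b.(d.0)\{a,d} + c.X ⊢ --c--▸ n0, --c--▸ n1
  n1 = b.(d.0)\{a,d} ⊢ --b--▸ n2
  n2 = (d.0)\{a,d} ⊢ ·
Coarsest stable partition (strong bisimilarity classes):
  B0 = {m0, n0}
  B1 = {m1, n1}
  B2 = {m2, n2}
m0 ∈ B0, n0 ∈ B0 → same block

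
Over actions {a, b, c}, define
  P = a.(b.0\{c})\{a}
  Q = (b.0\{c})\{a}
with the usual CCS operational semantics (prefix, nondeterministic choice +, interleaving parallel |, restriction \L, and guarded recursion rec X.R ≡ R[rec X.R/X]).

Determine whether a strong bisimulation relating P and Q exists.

NO

LTS(P): 3 reachable states
  m0 = a.(b.0\{c})\{a} :: ··a··> m1
  m1 = (b.0\{c})\{a} :: ··b··> m2
  m2 = 0\{c}\{a} :: ∅
LTS(Q): 2 reachable states
  n0 = (b.0\{c})\{a} :: ··b··> n1
  n1 = 0\{c}\{a} :: ∅
Partition-refinement fixed point:
  B0 = {m0}
  B1 = {m1, n0}
  B2 = {m2, n1}
m0 ∈ B0, n0 ∈ B1 → different blocks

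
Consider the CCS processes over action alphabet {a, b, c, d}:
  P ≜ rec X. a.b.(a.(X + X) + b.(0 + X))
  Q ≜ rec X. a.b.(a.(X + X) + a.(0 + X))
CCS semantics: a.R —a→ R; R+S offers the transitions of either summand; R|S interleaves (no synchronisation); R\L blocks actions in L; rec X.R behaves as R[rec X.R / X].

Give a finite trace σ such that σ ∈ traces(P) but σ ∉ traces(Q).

abb

P's transition system — 5 states:
  s0 = rec X. a.b.(a.(X + X) + b.(0 + X)) :: -a-> s1
  s1 = b.(a.((rec X. a.b.(a.(X + X) + b.(0 + X))) + (rec X. a.b.(a.(X + X) + b.(0 + X)))) + b.(0 + (rec X. a.b.(a.(X + X) + b.(0 + X))))) :: -b-> s2
  s2 = a.((rec X. a.b.(a.(X + X) + b.(0 + X))) + (rec X. a.b.(a.(X + X) + b.(0 + X)))) + b.(0 + (rec X. a.b.(a.(X + X) + b.(0 + X)))) :: -a-> s3, -b-> s4
  s3 = (rec X. a.b.(a.(X + X) + b.(0 + X))) + (rec X. a.b.(a.(X + X) + b.(0 + X))) :: -a-> s1
  s4 = 0 + (rec X. a.b.(a.(X + X) + b.(0 + X))) :: -a-> s1
Q's transition system — 5 states:
  t0 = rec X. a.b.(a.(X + X) + a.(0 + X)) :: -a-> t1
  t1 = b.(a.((rec X. a.b.(a.(X + X) + a.(0 + X))) + (rec X. a.b.(a.(X + X) + a.(0 + X)))) + a.(0 + (rec X. a.b.(a.(X + X) + a.(0 + X))))) :: -b-> t2
  t2 = a.((rec X. a.b.(a.(X + X) + a.(0 + X))) + (rec X. a.b.(a.(X + X) + a.(0 + X)))) + a.(0 + (rec X. a.b.(a.(X + X) + a.(0 + X)))) :: -a-> t3, -a-> t4
  t3 = (rec X. a.b.(a.(X + X) + a.(0 + X))) + (rec X. a.b.(a.(X + X) + a.(0 + X))) :: -a-> t1
  t4 = 0 + (rec X. a.b.(a.(X + X) + a.(0 + X))) :: -a-> t1
Trace ⟨abb⟩ through P, begin at {s0}:
  after a @ step 1: {s1}
  after b @ step 2: {s2}
  after b @ step 3: {s4}
  — P admits the full trace.
Trace ⟨abb⟩ through Q, begin at {t0}:
  after a @ step 1: {t1}
  after b @ step 2: {t2}
  after b @ step 3: no successor for Q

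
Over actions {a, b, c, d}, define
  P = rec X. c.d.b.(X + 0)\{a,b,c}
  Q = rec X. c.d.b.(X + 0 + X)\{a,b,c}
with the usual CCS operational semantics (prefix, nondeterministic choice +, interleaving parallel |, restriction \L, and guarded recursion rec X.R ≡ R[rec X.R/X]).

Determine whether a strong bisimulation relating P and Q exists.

LTS(P): 4 reachable states
  m0 = rec X. c.d.b.(X + 0)\{a,b,c} :: —c→ m1
  m1 = d.b.((rec X. c.d.b.(X + 0)\{a,b,c}) + 0)\{a,b,c} :: —d→ m2
  m2 = b.((rec X. c.d.b.(X + 0)\{a,b,c}) + 0)\{a,b,c} :: —b→ m3
  m3 = ((rec X. c.d.b.(X + 0)\{a,b,c}) + 0)\{a,b,c} :: deadlocked
LTS(Q): 4 reachable states
  n0 = rec X. c.d.b.(X + 0 + X)\{a,b,c} :: —c→ n1
  n1 = d.b.((rec X. c.d.b.(X + 0 + X)\{a,b,c}) + 0 + (rec X. c.d.b.(X + 0 + X)\{a,b,c}))\{a,b,c} :: —d→ n2
  n2 = b.((rec X. c.d.b.(X + 0 + X)\{a,b,c}) + 0 + (rec X. c.d.b.(X + 0 + X)\{a,b,c}))\{a,b,c} :: —b→ n3
  n3 = ((rec X. c.d.b.(X + 0 + X)\{a,b,c}) + 0 + (rec X. c.d.b.(X + 0 + X)\{a,b,c}))\{a,b,c} :: deadlocked
Partition-refinement fixed point:
  B0 = {m0, n0}
  B1 = {m1, n1}
  B2 = {m2, n2}
  B3 = {m3, n3}
m0 ∈ B0, n0 ∈ B0 → same block

P ~ Q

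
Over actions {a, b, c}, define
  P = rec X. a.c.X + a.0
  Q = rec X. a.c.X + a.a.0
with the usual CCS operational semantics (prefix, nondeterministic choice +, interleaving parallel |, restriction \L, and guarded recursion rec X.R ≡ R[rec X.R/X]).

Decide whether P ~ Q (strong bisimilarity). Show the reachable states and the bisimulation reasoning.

LTS(P): 3 reachable states
  s0 = rec X. a.c.X + a.0 | =a=> s1, =a=> s2
  s1 = 0 | ∅
  s2 = c.(rec X. a.c.X + a.0) | =c=> s0
LTS(Q): 4 reachable states
  t0 = rec X. a.c.X + a.a.0 | =a=> t1, =a=> t2
  t1 = a.0 | =a=> t3
  t2 = c.(rec X. a.c.X + a.a.0) | =c=> t0
  t3 = 0 | ∅
Partition-refinement fixed point:
  B0 = {s0}
  B1 = {s1, t3}
  B2 = {s2}
  B3 = {t0}
  B4 = {t1}
  B5 = {t2}
s0 ∈ B0, t0 ∈ B3 → different blocks

P ≁ Q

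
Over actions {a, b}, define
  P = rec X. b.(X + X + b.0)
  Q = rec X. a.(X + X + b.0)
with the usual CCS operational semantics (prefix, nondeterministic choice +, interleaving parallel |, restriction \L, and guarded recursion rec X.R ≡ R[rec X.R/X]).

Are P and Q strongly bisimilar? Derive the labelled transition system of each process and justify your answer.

LTS(P): 3 reachable states
  s0 = rec X. b.(X + X + b.0) :: --b--▸ s1
  s1 = (rec X. b.(X + X + b.0)) + (rec X. b.(X + X + b.0)) + b.0 :: --b--▸ s1, --b--▸ s2
  s2 = 0 :: stopped
LTS(Q): 3 reachable states
  t0 = rec X. a.(X + X + b.0) :: --a--▸ t1
  t1 = (rec X. a.(X + X + b.0)) + (rec X. a.(X + X + b.0)) + b.0 :: --a--▸ t1, --b--▸ t2
  t2 = 0 :: stopped
Partition-refinement fixed point:
  B0 = {s0}
  B1 = {s1}
  B2 = {s2, t2}
  B3 = {t0}
  B4 = {t1}
s0 ∈ B0, t0 ∈ B3 → different blocks

not bisimilar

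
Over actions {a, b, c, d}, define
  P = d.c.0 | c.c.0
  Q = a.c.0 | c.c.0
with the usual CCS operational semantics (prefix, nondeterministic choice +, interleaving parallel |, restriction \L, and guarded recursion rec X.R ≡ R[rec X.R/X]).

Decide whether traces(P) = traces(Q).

Reachable graph of P (9 states):
  u0 = d.c.0 | c.c.0 | ··c··> u1, ··d··> u2
  u1 = d.c.0 | c.0 | ··c··> u3, ··d··> u4
  u2 = c.0 | c.c.0 | ··c··> u4, ··c··> u5
  u3 = d.c.0 | 0 | ··d··> u6
  u4 = c.0 | c.0 | ··c··> u6, ··c··> u7
  u5 = 0 | c.c.0 | ··c··> u7
  u6 = c.0 | 0 | ··c··> u8
  u7 = 0 | c.0 | ··c··> u8
  u8 = 0 | 0 | (no moves)
Reachable graph of Q (9 states):
  v0 = a.c.0 | c.c.0 | ··a··> v1, ··c··> v2
  v1 = c.0 | c.c.0 | ··c··> v3, ··c··> v4
  v2 = a.c.0 | c.0 | ··a··> v4, ··c··> v5
  v3 = 0 | c.c.0 | ··c··> v6
  v4 = c.0 | c.0 | ··c··> v6, ··c··> v7
  v5 = a.c.0 | 0 | ··a··> v7
  v6 = 0 | c.0 | ··c··> v8
  v7 = c.0 | 0 | ··c··> v8
  v8 = 0 | 0 | (no moves)
Executing d from P (initial set {u0}):
  [1] d ⇒ {u2}
  ✓ P
Executing d from Q (initial set {v0}):
  [1] d ⇒ no successor for Q

trace-distinct — witness ⟨d⟩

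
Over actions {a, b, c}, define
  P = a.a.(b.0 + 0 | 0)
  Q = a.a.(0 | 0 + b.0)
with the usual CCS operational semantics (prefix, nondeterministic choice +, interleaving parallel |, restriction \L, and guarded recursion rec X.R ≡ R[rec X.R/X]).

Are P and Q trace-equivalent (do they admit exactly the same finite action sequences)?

traces(P) = traces(Q)

Reachable graph of P (4 states):
  p0 = a.a.(b.0 + 0 | 0) ⊢ —a→ p1
  p1 = a.(b.0 + 0 | 0) ⊢ —a→ p2
  p2 = b.0 + 0 | 0 ⊢ —b→ p3
  p3 = 0 ⊢ (no moves)
Reachable graph of Q (4 states):
  q0 = a.a.(0 | 0 + b.0) ⊢ —a→ q1
  q1 = a.(0 | 0 + b.0) ⊢ —a→ q2
  q2 = 0 | 0 + b.0 ⊢ —b→ q3
  q3 = 0 ⊢ (no moves)
Coarsest stable partition (strong bisimilarity classes):
  B0 = {p0, q0}
  B1 = {p1, q1}
  B2 = {p2, q2}
  B3 = {p3, q3}
p0 ∈ B0, q0 ∈ B0 → same block
Bisimilar ⇒ trace-equivalent.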